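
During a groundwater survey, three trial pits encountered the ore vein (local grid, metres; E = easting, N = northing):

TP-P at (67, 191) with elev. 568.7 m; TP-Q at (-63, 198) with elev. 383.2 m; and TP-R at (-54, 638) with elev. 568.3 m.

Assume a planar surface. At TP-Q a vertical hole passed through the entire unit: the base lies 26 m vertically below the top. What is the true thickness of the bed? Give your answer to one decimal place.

14.4 m

Two edge vectors: TP-P→TP-Q = (-130, 7, -185.5), TP-P→TP-R = (-121, 447, -0.4).
Normal n = (TP-P→TP-Q) × (TP-P→TP-R) = (82915.7, 22393.5, -57263).
So ∂z/∂E = −n_x/n_z = 1.44798 and ∂z/∂N = −n_y/n_z = 0.39106.
|∇z| = √(a²+b²) = 1.49986, so dip δ = arctan(1.49986) = 56.31°.
True thickness = vertical thickness × cos δ = 26 × cos 56.31° = 14.4 m.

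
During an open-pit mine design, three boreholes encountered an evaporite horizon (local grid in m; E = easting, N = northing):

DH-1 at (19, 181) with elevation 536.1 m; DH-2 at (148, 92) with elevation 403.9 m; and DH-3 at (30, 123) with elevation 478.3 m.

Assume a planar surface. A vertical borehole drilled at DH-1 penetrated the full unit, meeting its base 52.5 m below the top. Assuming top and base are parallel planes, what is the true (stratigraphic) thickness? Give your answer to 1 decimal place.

Two edge vectors: DH-1→DH-2 = (129, -89, -132.2), DH-1→DH-3 = (11, -58, -57.8).
Normal n = (DH-1→DH-2) × (DH-1→DH-3) = (-2523.4, 6002, -6503).
So ∂z/∂E = −n_x/n_z = −0.38804 and ∂z/∂N = −n_y/n_z = 0.92296.
|∇z| = √(a²+b²) = 1.00121, so dip δ = arctan(1.00121) = 45.03°.
True thickness = vertical thickness × cos δ = 52.5 × cos 45.03° = 37.1 m.

37.1 m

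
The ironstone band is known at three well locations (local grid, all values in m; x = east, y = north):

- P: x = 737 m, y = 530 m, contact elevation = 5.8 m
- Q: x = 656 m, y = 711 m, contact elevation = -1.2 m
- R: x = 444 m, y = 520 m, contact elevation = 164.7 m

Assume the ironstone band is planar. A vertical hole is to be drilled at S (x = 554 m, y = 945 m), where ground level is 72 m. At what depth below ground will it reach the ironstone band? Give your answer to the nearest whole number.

Two edge vectors: P→Q = (-81, 181, -7), P→R = (-293, -10, 158.9).
Normal n = (P→Q) × (P→R) = (28690.9, 14921.9, 53843).
So ∂z/∂x = −n_x/n_z = −0.53286 and ∂z/∂y = −n_y/n_z = −0.27714.
Intercept c from P: 5.8 + 392.72 + 146.88 = 545.40.
At (554, 945): z_contact = −295.2 − 261.9 + 545.40 = -11.7 m.
Depth below ground = 72 − (-11.7) = 84 m.

84 m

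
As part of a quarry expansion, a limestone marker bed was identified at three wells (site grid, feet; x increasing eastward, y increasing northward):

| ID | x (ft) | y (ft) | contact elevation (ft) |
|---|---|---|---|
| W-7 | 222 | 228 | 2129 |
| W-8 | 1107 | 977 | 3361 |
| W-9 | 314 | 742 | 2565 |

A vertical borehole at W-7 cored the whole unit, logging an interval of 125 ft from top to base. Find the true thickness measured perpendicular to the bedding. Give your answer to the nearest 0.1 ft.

Let the plane be z = a·x + b·y + c.
W-8−W-7: 885a + 749b = 1232;  W-9−W-7: 92a + 514b = 436.
Solving gives a = 0.79456, b = 0.70603.
|∇z| = √(a²+b²) = 1.06292, so dip δ = arctan(1.06292) = 46.75°.
True thickness = vertical thickness × cos δ = 125 × cos 46.75° = 85.7 ft.

85.7 ft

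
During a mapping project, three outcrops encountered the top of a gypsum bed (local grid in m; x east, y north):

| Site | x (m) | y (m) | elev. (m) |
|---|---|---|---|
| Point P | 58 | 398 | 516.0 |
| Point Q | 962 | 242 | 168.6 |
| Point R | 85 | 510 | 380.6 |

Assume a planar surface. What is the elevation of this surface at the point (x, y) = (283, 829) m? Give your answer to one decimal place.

Two edge vectors: Point P→Point Q = (904, -156, -347.4), Point P→Point R = (27, 112, -135.4).
Normal n = (Point P→Point Q) × (Point P→Point R) = (60031.2, 113021.8, 105460).
So ∂z/∂x = −n_x/n_z = −0.56923 and ∂z/∂y = −n_y/n_z = −1.07170.
Intercept c from Point P: 516 + 33.02 + 426.54 = 975.55.
At (283, 829): z = −161.1 − 888.4 + 975.55 = -74.0 m.

-74.0 m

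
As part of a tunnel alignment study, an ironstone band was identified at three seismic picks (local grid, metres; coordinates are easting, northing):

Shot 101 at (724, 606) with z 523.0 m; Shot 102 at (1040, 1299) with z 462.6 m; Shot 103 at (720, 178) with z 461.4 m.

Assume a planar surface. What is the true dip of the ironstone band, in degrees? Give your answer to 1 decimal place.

28.3°

Let the plane be z = a·easting + b·northing + c.
Shot 102−Shot 101: 316a + 693b = −60.4;  Shot 103−Shot 101: −4a − 428b = −61.6.
Solving gives a = −0.51738, b = 0.14876.
Gradient magnitude |∇z| = √(a² + b²) = √(0.26768 + 0.02213) = 0.53834.
True dip = arctan(0.53834) = 28.3°, dipping toward ESE (azimuth ≈ 106°).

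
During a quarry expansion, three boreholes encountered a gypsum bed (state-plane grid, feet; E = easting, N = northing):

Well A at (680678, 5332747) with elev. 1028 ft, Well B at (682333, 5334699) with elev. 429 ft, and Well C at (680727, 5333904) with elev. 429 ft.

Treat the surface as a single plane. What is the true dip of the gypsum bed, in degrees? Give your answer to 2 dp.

Let the plane be z = a·E + b·N + c.
Well B−Well A: 1655a + 1952b = −599;  Well C−Well A: 49a + 1157b = −599.
Solving gives a = 0.26177, b = −0.52880.
Gradient magnitude |∇z| = √(a² + b²) = √(0.06852 + 0.27963) = 0.59005.
True dip = arctan(0.59005) = 30.54°, dipping toward NNW (azimuth ≈ 334°).

30.54°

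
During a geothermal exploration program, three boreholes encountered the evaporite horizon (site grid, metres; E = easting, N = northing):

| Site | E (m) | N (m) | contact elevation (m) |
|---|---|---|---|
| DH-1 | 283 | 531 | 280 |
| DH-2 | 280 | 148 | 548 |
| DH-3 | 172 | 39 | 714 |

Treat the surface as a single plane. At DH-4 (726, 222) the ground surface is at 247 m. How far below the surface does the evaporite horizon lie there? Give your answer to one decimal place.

123.8 m

Let the plane be z = a·E + b·N + c.
DH-2−DH-1: −3a − 383b = 268;  DH-3−DH-1: −111a − 492b = 434.
Solving gives a = −0.83744, b = −0.69318.
Then c = 280 − a·283 − b·531 = 885.07.
At (726, 222): z_contact = −607.98 − 153.89 + 885.07 = 123.21 m.
Depth below ground = 247 − 123.21 = 123.8 m.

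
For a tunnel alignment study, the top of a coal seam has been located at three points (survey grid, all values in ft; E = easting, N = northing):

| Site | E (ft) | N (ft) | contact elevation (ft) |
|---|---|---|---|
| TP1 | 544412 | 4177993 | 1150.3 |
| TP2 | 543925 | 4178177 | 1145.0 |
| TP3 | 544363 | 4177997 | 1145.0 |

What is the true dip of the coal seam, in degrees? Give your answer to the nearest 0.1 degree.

Two edge vectors: TP1→TP2 = (-487, 184, -5.3), TP1→TP3 = (-49, 4, -5.3).
Normal n = (TP1→TP2) × (TP1→TP3) = (-954, -2321.4, 7068).
So ∂z/∂E = −n_x/n_z = 0.13497 and ∂z/∂N = −n_y/n_z = 0.32844.
Gradient magnitude |∇z| = √(a² + b²) = √(0.01822 + 0.10787) = 0.35509.
True dip = arctan(0.35509) = 19.5°, dipping toward SSW (azimuth ≈ 202°).

19.5°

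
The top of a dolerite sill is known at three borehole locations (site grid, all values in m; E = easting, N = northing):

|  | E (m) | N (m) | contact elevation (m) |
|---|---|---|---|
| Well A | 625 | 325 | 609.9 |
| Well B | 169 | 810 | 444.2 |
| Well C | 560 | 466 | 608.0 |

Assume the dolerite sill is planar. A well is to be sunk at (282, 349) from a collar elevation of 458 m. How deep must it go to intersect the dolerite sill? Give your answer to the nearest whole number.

76 m

Let the plane be z = a·E + b·N + c.
Well B−Well A: −456a + 485b = −165.7;  Well C−Well A: −65a + 141b = −1.9.
Solving gives a = 0.68482, b = 0.30222.
Then c = 609.9 − a·625 − b·325 = 83.67.
At (282, 349): z_contact = 193.1 + 105.5 + 83.67 = 382.3 m.
Depth below ground = 458 − 382.3 = 76 m.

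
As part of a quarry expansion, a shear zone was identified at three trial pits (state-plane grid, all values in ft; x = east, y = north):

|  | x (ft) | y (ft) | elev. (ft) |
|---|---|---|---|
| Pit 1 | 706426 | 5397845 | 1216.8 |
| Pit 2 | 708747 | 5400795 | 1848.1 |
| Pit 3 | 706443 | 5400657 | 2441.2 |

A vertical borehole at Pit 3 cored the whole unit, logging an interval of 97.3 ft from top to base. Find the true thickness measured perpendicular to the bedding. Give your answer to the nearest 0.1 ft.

86.3 ft

Let the plane be z = a·x + b·y + c.
Pit 2−Pit 1: 2321a + 2950b = 631.3;  Pit 3−Pit 1: 17a + 2812b = 1224.4.
Solving gives a = −0.28360, b = 0.43713.
|∇z| = √(a²+b²) = 0.52107, so dip δ = arctan(0.52107) = 27.52°.
True thickness = vertical thickness × cos δ = 97.3 × cos 27.52° = 86.3 ft.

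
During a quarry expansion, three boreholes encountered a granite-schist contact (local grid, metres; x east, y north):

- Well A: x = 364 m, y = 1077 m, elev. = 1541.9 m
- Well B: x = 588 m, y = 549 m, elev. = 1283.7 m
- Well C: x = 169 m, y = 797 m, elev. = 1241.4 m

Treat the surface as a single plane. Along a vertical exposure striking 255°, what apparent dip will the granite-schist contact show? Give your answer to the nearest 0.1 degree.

Two edge vectors: Well A→Well B = (224, -528, -258.2), Well A→Well C = (-195, -280, -300.5).
Normal n = (Well A→Well B) × (Well A→Well C) = (86368, 117661, -165680).
So ∂z/∂x = −n_x/n_z = 0.52129 and ∂z/∂y = −n_y/n_z = 0.71017.
Unit vector along 255° is (sin 255°, cos 255°) = (-0.9659, -0.2588).
Slope in that direction = a·(-0.9659) + b·(-0.2588) = −0.68734.
Apparent dip = arctan|0.68734| = 34.5° (true dip is 41.4°, so apparent ≤ true as expected).

34.5°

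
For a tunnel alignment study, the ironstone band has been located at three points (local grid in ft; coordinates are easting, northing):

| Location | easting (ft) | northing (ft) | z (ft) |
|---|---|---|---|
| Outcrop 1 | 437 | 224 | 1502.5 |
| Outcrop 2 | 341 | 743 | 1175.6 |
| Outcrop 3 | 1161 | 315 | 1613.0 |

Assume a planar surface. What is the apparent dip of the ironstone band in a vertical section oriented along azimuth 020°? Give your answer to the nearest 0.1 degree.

Let the plane be z = a·easting + b·northing + c.
Outcrop 2−Outcrop 1: −96a + 519b = −326.9;  Outcrop 3−Outcrop 1: 724a + 91b = 110.5.
Solving gives a = 0.22653, b = −0.58796.
Unit vector along 020° is (sin 20°, cos 20°) = (0.3420, 0.9397).
Slope in that direction = a·(0.3420) + b·(0.9397) = −0.47503.
Apparent dip = arctan|0.47503| = 25.4° (true dip is 32.2°, so apparent ≤ true as expected).

25.4°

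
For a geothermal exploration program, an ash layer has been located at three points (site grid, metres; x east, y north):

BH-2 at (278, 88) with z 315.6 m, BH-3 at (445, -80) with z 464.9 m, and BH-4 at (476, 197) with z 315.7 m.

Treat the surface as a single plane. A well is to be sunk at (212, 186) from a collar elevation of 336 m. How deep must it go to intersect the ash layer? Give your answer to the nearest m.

98 m

Two edge vectors: BH-2→BH-3 = (167, -168, 149.3), BH-2→BH-4 = (198, 109, 0.1).
Normal n = (BH-2→BH-3) × (BH-2→BH-4) = (-16290.5, 29544.7, 51467).
So ∂z/∂x = −n_x/n_z = 0.31652 and ∂z/∂y = −n_y/n_z = −0.57405.
Intercept c from BH-2: 315.6 − 87.99 + 50.52 = 278.12.
At (212, 186): z_contact = 67.1 − 106.8 + 278.12 = 238.5 m.
Depth below ground = 336 − 238.5 = 98 m.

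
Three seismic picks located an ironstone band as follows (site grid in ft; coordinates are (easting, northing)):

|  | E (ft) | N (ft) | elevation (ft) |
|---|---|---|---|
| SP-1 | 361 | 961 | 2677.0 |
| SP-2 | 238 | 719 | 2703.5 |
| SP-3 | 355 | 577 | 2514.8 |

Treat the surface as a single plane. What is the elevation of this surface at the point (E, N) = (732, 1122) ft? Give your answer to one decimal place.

2347.2 ft

Let the plane be z = a·E + b·N + c.
SP-2−SP-1: −123a − 242b = 26.5;  SP-3−SP-1: −6a − 384b = −162.2.
Solving gives a = −1.079694, b = 0.439266.
Then c = 2677 − a·361 − b·961 = 2644.63.
At (732, 1122): z = −790.3 + 492.9 + 2644.63 = 2347.2 ft.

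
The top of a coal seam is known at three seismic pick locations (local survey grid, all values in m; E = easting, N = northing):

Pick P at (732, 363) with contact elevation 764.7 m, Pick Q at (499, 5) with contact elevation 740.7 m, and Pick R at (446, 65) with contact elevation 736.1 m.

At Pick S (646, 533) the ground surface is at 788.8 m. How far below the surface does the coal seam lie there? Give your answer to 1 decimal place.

31.1 m

Let the plane be z = a·E + b·N + c.
Pick Q−Pick P: −233a − 358b = −24;  Pick R−Pick P: −286a − 298b = −28.6.
Solving gives a = 0.09367, b = 0.00608.
Then c = 764.7 − a·732 − b·363 = 693.93.
At (646, 533): z_contact = 60.51 + 3.24 + 693.93 = 757.68 m.
Depth below ground = 788.8 − 757.68 = 31.1 m.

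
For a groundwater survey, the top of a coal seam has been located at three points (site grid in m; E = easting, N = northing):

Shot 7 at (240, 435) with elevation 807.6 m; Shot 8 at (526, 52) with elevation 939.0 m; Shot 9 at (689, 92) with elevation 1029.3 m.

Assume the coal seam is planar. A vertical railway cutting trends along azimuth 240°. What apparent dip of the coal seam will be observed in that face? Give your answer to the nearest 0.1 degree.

26.4°

Two edge vectors: Shot 7→Shot 8 = (286, -383, 131.4), Shot 7→Shot 9 = (449, -343, 221.7).
Normal n = (Shot 7→Shot 8) × (Shot 7→Shot 9) = (-39840.9, -4407.6, 73869).
So ∂z/∂E = −n_x/n_z = 0.53935 and ∂z/∂N = −n_y/n_z = 0.05967.
Unit vector along 240° is (sin 240°, cos 240°) = (-0.8660, -0.5000).
Slope in that direction = a·(-0.8660) + b·(-0.5000) = −0.49692.
Apparent dip = arctan|0.49692| = 26.4° (true dip is 28.5°, so apparent ≤ true as expected).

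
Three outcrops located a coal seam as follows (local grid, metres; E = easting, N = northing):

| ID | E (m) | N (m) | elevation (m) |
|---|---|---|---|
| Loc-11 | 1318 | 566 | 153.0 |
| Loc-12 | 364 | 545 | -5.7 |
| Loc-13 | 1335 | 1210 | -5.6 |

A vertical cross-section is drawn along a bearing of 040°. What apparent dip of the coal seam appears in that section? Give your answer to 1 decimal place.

Two edge vectors: Loc-11→Loc-12 = (-954, -21, -158.7), Loc-11→Loc-13 = (17, 644, -158.6).
Normal n = (Loc-11→Loc-12) × (Loc-11→Loc-13) = (105533.4, -154002.3, -614019).
So ∂z/∂E = −n_x/n_z = 0.17187 and ∂z/∂N = −n_y/n_z = −0.25081.
Unit vector along 040° is (sin 40°, cos 40°) = (0.6428, 0.7660).
Slope in that direction = a·(0.6428) + b·(0.7660) = −0.08165.
Apparent dip = arctan|0.08165| = 4.7° (true dip is 16.9°, so apparent ≤ true as expected).

4.7°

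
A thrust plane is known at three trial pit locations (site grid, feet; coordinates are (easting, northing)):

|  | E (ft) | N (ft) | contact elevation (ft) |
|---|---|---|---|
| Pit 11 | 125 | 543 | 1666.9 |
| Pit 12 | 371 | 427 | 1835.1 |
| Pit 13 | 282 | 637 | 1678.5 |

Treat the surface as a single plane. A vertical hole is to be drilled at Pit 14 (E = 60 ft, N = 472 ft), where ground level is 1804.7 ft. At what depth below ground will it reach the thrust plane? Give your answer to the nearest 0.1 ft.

124.3 ft

Two edge vectors: Pit 11→Pit 12 = (246, -116, 168.2), Pit 11→Pit 13 = (157, 94, 11.6).
Normal n = (Pit 11→Pit 12) × (Pit 11→Pit 13) = (-17156.4, 23553.8, 41336).
So ∂z/∂E = −n_x/n_z = 0.41505 and ∂z/∂N = −n_y/n_z = −0.56981.
Intercept c from Pit 11: 1666.9 − 51.88 + 309.41 = 1924.43.
At (60, 472): z_contact = 24.90 − 268.95 + 1924.43 = 1680.38 ft.
Depth below ground = 1804.7 − 1680.38 = 124.3 ft.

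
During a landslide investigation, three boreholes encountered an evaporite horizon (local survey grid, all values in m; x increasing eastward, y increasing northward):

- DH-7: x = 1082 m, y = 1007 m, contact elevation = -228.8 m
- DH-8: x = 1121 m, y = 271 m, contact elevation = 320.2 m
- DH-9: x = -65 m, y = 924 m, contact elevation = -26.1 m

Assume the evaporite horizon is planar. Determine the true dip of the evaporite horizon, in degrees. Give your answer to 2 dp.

Let the plane be z = a·x + b·y + c.
DH-8−DH-7: 39a − 736b = 549;  DH-9−DH-7: −1147a − 83b = 202.7.
Solving gives a = −0.12228, b = −0.75240.
Gradient magnitude |∇z| = √(a² + b²) = √(0.01495 + 0.56611) = 0.76227.
True dip = arctan(0.76227) = 37.32°, dipping toward N (azimuth ≈ 009°).

37.32°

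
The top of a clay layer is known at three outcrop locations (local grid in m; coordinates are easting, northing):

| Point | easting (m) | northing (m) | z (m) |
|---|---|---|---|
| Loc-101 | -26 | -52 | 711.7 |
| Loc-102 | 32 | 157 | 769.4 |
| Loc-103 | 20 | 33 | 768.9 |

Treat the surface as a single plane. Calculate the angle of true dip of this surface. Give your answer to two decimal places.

Let the plane be z = a·easting + b·northing + c.
Loc-102−Loc-101: 58a + 209b = 57.7;  Loc-103−Loc-101: 46a + 85b = 57.2.
Solving gives a = 1.50519, b = −0.14163.
Gradient magnitude |∇z| = √(a² + b²) = √(2.26559 + 0.02006) = 1.51184.
True dip = arctan(1.51184) = 56.52°, dipping toward W (azimuth ≈ 275°).

56.52°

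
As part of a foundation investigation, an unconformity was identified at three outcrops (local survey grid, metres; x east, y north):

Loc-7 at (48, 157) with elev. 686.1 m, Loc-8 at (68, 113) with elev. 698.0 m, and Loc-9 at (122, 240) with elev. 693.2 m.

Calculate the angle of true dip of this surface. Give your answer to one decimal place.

Let the plane be z = a·x + b·y + c.
Loc-8−Loc-7: 20a − 44b = 11.9;  Loc-9−Loc-7: 74a + 83b = 7.1.
Solving gives a = 0.26446, b = −0.15024.
Gradient magnitude |∇z| = √(a² + b²) = √(0.06994 + 0.02257) = 0.30416.
True dip = arctan(0.30416) = 16.9°, dipping toward WNW (azimuth ≈ 300°).

16.9°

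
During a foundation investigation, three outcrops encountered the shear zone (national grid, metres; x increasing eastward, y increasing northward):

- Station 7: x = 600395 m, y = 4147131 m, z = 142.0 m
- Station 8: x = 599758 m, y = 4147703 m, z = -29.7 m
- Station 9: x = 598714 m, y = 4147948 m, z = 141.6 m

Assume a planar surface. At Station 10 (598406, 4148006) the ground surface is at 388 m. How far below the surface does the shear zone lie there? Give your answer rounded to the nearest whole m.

Let the plane be z = a·x + b·y + c.
Station 8−Station 7: −637a + 572b = −171.7;  Station 9−Station 7: −1681a + 817b = −0.4.
Solving gives a = −0.31749977, b = −0.65375411.
Then c = 142 − a·600395 − b·4147131 = 2901971.22.
At (598406, 4148006): z_contact = −189993.8 − 2711776.0 + 2901971.22 = 201.5 m.
Depth below ground = 388 − 201.5 = 187 m.

187 m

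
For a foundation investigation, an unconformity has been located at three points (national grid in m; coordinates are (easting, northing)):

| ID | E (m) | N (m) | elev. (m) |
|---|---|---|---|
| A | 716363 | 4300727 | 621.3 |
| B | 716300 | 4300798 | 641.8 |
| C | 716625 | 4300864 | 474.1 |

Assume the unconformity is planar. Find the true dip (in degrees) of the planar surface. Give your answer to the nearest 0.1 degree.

26.9°

Let the plane be z = a·E + b·N + c.
B−A: −63a + 71b = 20.5;  C−A: 262a + 137b = −147.2.
Solving gives a = −0.48690, b = −0.14330.
Gradient magnitude |∇z| = √(a² + b²) = √(0.23707 + 0.02054) = 0.50755.
True dip = arctan(0.50755) = 26.9°, dipping toward ENE (azimuth ≈ 074°).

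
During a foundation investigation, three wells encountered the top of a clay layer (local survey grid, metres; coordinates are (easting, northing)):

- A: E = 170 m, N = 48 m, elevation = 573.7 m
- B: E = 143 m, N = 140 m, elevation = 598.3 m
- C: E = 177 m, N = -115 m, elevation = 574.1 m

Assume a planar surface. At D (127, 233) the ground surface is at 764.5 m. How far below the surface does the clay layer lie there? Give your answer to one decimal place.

153.5 m

Two edge vectors: A→B = (-27, 92, 24.6), A→C = (7, -163, 0.4).
Normal n = (A→B) × (A→C) = (4046.6, 183, 3757).
So ∂z/∂E = −n_x/n_z = −1.07708 and ∂z/∂N = −n_y/n_z = −0.04871.
Intercept c from A: 573.7 + 183.10 + 2.34 = 759.14.
At (127, 233): z_contact = −136.79 − 11.35 + 759.14 = 611.00 m.
Depth below ground = 764.5 − 611.00 = 153.5 m.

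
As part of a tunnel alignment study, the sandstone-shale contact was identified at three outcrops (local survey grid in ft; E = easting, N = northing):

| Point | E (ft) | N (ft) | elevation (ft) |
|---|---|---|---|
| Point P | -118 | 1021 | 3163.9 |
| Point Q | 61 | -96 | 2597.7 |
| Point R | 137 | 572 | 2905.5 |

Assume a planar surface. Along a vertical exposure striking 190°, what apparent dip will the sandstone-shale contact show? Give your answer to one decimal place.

Let the plane be z = a·E + b·N + c.
Point Q−Point P: 179a − 1117b = −566.2;  Point R−Point P: 255a − 449b = −258.4.
Solving gives a = −0.16829, b = 0.47993.
Unit vector along 190° is (sin 190°, cos 190°) = (-0.1736, -0.9848).
Slope in that direction = a·(-0.1736) + b·(-0.9848) = −0.44341.
Apparent dip = arctan|0.44341| = 23.9° (true dip is 27.0°, so apparent ≤ true as expected).

23.9°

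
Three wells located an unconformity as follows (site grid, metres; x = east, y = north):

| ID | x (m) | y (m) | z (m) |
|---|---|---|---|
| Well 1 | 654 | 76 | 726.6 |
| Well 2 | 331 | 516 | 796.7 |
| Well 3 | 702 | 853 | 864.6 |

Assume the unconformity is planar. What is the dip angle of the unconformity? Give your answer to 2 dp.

10.08°

Let the plane be z = a·x + b·y + c.
Well 2−Well 1: −323a + 440b = 70.1;  Well 3−Well 1: 48a + 777b = 138.
Solving gives a = 0.02298, b = 0.17619.
Gradient magnitude |∇z| = √(a² + b²) = √(0.00053 + 0.03104) = 0.17768.
True dip = arctan(0.17768) = 10.08°, dipping toward S (azimuth ≈ 187°).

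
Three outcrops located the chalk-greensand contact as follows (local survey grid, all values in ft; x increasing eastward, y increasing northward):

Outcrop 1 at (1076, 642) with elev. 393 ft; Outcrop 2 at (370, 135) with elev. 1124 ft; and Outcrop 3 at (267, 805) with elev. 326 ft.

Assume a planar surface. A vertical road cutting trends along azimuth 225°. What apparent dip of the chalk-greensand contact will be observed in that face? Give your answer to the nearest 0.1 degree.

Let the plane be z = a·x + b·y + c.
Outcrop 2−Outcrop 1: −706a − 507b = 731;  Outcrop 3−Outcrop 1: −809a + 163b = −67.
Solving gives a = −0.16218, b = −1.21598.
Unit vector along 225° is (sin 225°, cos 225°) = (-0.7071, -0.7071).
Slope in that direction = a·(-0.7071) + b·(-0.7071) = 0.97450.
Apparent dip = arctan|0.97450| = 44.3° (true dip is 50.8°, so apparent ≤ true as expected).

44.3°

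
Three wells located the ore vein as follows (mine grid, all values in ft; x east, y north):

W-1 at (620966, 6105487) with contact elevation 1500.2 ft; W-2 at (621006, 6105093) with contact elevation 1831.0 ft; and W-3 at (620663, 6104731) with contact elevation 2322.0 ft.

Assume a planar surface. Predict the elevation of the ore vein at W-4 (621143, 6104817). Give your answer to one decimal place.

Two edge vectors: W-1→W-2 = (40, -394, 330.8), W-1→W-3 = (-303, -756, 821.8).
Normal n = (W-1→W-2) × (W-1→W-3) = (-73704.4, -133104.4, -149622).
So ∂z/∂x = −n_x/n_z = −0.492604029 and ∂z/∂y = −n_y/n_z = −0.889604470.
Intercept c from W-1: 1500.2 + 305890.35 + 5431468.53 = 5738859.08.
At (621143, 6104817): z = −305977.5 − 5430872.5 + 5738859.08 = 2009.0 ft.

2009.0 ft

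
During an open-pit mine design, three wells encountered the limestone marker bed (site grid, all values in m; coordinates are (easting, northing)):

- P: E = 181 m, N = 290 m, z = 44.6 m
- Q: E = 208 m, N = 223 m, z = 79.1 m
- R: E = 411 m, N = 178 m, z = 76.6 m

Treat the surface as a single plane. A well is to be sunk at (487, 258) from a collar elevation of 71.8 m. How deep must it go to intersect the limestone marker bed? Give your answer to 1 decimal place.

51.4 m

Let the plane be z = a·E + b·N + c.
Q−P: 27a − 67b = 34.5;  R−P: 230a − 112b = 32.
Solving gives a = −0.13887, b = −0.57089.
Then c = 44.6 − a·181 − b·290 = 235.29.
At (487, 258): z_contact = −67.63 − 147.29 + 235.29 = 20.38 m.
Depth below ground = 71.8 − 20.38 = 51.4 m.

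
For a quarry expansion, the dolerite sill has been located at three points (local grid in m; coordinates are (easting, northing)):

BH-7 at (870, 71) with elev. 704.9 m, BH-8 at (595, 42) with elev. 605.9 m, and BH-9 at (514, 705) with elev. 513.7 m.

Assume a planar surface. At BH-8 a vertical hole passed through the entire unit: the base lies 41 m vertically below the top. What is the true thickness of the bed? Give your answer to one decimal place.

38.3 m

Two edge vectors: BH-7→BH-8 = (-275, -29, -99), BH-7→BH-9 = (-356, 634, -191.2).
Normal n = (BH-7→BH-8) × (BH-7→BH-9) = (68310.8, -17336, -184674).
So ∂z/∂E = −n_x/n_z = 0.36990 and ∂z/∂N = −n_y/n_z = −0.09387.
|∇z| = √(a²+b²) = 0.38163, so dip δ = arctan(0.38163) = 20.89°.
True thickness = vertical thickness × cos δ = 41 × cos 20.89° = 38.3 m.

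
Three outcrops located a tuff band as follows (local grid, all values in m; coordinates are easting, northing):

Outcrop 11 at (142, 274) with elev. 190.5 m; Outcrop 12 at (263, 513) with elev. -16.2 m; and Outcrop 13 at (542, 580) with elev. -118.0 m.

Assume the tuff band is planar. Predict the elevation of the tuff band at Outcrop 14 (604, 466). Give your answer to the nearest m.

-41 m

Two edge vectors: Outcrop 11→Outcrop 12 = (121, 239, -206.7), Outcrop 11→Outcrop 13 = (400, 306, -308.5).
Normal n = (Outcrop 11→Outcrop 12) × (Outcrop 11→Outcrop 13) = (-10481.3, -45351.5, -58574).
So ∂z/∂easting = −n_x/n_z = −0.17894 and ∂z/∂northing = −n_y/n_z = −0.77426.
Intercept c from Outcrop 11: 190.5 + 25.41 + 212.15 = 428.06.
At (604, 466): z = −108.1 − 360.8 + 428.06 = -40.8 m.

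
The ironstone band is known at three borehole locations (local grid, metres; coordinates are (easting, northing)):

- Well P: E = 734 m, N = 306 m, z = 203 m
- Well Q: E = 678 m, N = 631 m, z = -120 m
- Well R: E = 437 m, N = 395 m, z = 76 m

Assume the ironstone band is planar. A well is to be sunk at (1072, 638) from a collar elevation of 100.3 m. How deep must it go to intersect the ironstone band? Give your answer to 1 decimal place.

173.2 m

Let the plane be z = a·E + b·N + c.
Well Q−Well P: −56a + 325b = −323;  Well R−Well P: −297a + 89b = −127.
Solving gives a = 0.136857, b = −0.970265.
Then c = 203 − a·734 − b·306 = 399.45.
At (1072, 638): z_contact = 146.71 − 619.03 + 399.45 = -72.87 m.
Depth below ground = 100.3 − (-72.87) = 173.2 m.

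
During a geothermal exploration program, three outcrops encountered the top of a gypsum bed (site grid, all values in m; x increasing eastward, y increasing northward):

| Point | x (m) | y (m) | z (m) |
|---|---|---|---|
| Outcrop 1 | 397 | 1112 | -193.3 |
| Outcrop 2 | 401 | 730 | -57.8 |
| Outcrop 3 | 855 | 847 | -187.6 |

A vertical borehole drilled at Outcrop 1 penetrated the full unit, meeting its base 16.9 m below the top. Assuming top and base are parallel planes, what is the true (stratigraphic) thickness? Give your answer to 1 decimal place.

15.7 m

Two edge vectors: Outcrop 1→Outcrop 2 = (4, -382, 135.5), Outcrop 1→Outcrop 3 = (458, -265, 5.7).
Normal n = (Outcrop 1→Outcrop 2) × (Outcrop 1→Outcrop 3) = (33730.1, 62036.2, 173896).
So ∂z/∂x = −n_x/n_z = −0.19397 and ∂z/∂y = −n_y/n_z = −0.35674.
|∇z| = √(a²+b²) = 0.40607, so dip δ = arctan(0.40607) = 22.10°.
True thickness = vertical thickness × cos δ = 16.9 × cos 22.10° = 15.7 m.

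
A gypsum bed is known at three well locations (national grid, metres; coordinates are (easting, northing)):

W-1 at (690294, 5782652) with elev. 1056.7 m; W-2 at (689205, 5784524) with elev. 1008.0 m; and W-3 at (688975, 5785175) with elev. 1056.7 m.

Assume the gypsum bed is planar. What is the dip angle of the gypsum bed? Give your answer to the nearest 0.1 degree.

Two edge vectors: W-1→W-2 = (-1089, 1872, -48.7), W-1→W-3 = (-1319, 2523, 0).
Normal n = (W-1→W-2) × (W-1→W-3) = (122870.1, 64235.3, -278379).
So ∂z/∂E = −n_x/n_z = 0.44138 and ∂z/∂N = −n_y/n_z = 0.23075.
Gradient magnitude |∇z| = √(a² + b²) = √(0.19481 + 0.05324) = 0.49805.
True dip = arctan(0.49805) = 26.5°, dipping toward WSW (azimuth ≈ 242°).

26.5°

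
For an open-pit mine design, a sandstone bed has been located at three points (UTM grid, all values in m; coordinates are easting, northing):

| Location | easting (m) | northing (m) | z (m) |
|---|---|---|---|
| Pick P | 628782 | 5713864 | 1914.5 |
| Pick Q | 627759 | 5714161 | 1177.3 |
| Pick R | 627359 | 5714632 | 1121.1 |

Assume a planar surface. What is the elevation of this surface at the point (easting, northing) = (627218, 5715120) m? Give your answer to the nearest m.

Two edge vectors: Pick P→Pick Q = (-1023, 297, -737.2), Pick P→Pick R = (-1423, 768, -793.4).
Normal n = (Pick P→Pick Q) × (Pick P→Pick R) = (330529.8, 237387.4, -363033).
So ∂z/∂easting = −n_x/n_z = 0.91046764 and ∂z/∂northing = −n_y/n_z = 0.65390033.
Intercept c from Pick P: 1914.5 − 572485.67 − 3736297.58 = −4306868.74.
At (627218, 5715120): z = 571061.7 + 3737118.9 − 4306868.74 = 1311.8 m.

1312 m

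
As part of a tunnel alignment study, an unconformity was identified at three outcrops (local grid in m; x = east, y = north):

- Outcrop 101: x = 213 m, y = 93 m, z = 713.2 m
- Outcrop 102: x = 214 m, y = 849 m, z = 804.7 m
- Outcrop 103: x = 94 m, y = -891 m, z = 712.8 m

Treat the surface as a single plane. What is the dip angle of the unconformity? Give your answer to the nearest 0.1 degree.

Let the plane be z = a·x + b·y + c.
Outcrop 102−Outcrop 101: 1a + 756b = 91.5;  Outcrop 103−Outcrop 101: −119a − 984b = −0.4.
Solving gives a = −1.00847, b = 0.12237.
Gradient magnitude |∇z| = √(a² + b²) = √(1.01701 + 0.01497) = 1.01587.
True dip = arctan(1.01587) = 45.5°, dipping toward E (azimuth ≈ 097°).

45.5°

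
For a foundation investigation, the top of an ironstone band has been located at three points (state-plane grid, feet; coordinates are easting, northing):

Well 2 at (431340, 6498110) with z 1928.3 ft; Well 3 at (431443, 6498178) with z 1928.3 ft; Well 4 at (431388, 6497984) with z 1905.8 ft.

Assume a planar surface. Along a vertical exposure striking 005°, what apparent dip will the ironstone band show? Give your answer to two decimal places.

Let the plane be z = a·easting + b·northing + c.
Well 3−Well 2: 103a + 68b = 0;  Well 4−Well 2: 48a − 126b = −22.5.
Solving gives a = −0.09420, b = 0.14269.
Unit vector along 005° is (sin 5°, cos 5°) = (0.0872, 0.9962).
Slope in that direction = a·(0.0872) + b·(0.9962) = 0.13393.
Apparent dip = arctan|0.13393| = 7.63° (true dip is 9.7°, so apparent ≤ true as expected).

7.63°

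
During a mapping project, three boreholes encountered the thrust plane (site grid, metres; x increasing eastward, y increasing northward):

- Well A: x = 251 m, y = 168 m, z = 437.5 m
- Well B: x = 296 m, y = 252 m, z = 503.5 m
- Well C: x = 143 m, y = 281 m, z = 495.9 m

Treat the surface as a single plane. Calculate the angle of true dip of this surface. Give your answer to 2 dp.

35.46°

Two edge vectors: Well A→Well B = (45, 84, 66), Well A→Well C = (-108, 113, 58.4).
Normal n = (Well A→Well B) × (Well A→Well C) = (-2552.4, -9756, 14157).
So ∂z/∂x = −n_x/n_z = 0.18029 and ∂z/∂y = −n_y/n_z = 0.68913.
Gradient magnitude |∇z| = √(a² + b²) = √(0.03251 + 0.47490) = 0.71232.
True dip = arctan(0.71232) = 35.46°, dipping toward SSW (azimuth ≈ 195°).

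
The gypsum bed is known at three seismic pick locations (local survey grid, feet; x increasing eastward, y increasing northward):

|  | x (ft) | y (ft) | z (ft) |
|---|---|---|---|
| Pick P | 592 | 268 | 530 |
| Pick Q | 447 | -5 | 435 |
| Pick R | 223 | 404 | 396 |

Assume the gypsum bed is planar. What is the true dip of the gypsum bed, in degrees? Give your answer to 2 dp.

23.31°

Let the plane be z = a·x + b·y + c.
Pick Q−Pick P: −145a − 273b = −95;  Pick R−Pick P: −369a + 136b = −134.
Solving gives a = 0.41095, b = 0.12971.
Gradient magnitude |∇z| = √(a² + b²) = √(0.16888 + 0.01683) = 0.43094.
True dip = arctan(0.43094) = 23.31°, dipping toward WSW (azimuth ≈ 252°).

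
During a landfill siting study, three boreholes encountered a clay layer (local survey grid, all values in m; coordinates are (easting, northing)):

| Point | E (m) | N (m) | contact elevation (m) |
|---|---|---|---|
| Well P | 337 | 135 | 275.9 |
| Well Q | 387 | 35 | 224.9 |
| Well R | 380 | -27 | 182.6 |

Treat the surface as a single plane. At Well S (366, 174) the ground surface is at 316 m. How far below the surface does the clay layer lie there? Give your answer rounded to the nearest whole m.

7 m

Let the plane be z = a·E + b·N + c.
Well Q−Well P: 50a − 100b = −51;  Well R−Well P: 43a − 162b = −93.3.
Solving gives a = 0.28105, b = 0.65053.
Then c = 275.9 − a·337 − b·135 = 93.36.
At (366, 174): z_contact = 102.9 + 113.2 + 93.36 = 309.4 m.
Depth below ground = 316 − 309.4 = 7 m.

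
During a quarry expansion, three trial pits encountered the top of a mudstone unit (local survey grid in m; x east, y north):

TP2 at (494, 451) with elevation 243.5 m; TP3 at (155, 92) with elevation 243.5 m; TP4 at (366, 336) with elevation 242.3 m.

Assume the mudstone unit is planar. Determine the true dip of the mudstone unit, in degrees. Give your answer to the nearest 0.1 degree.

4.9°

Let the plane be z = a·x + b·y + c.
TP3−TP2: −339a − 359b = 0;  TP4−TP2: −128a − 115b = −1.2.
Solving gives a = 0.06183, b = −0.05839.
Gradient magnitude |∇z| = √(a² + b²) = √(0.00382 + 0.00341) = 0.08505.
True dip = arctan(0.08505) = 4.9°, dipping toward NW (azimuth ≈ 313°).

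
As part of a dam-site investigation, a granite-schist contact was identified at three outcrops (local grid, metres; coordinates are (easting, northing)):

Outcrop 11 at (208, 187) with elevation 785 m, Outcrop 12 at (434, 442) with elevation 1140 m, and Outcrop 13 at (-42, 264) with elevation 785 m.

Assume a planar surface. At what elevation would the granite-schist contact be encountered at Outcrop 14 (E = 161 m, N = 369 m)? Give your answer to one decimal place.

Let the plane be z = a·E + b·N + c.
Outcrop 12−Outcrop 11: 226a + 255b = 355;  Outcrop 13−Outcrop 11: −250a + 77b = 0.
Solving gives a = 0.33684, b = 1.09363.
Then c = 785 − a·208 − b·187 = 510.43.
At (161, 369): z = 54.2 + 403.5 + 510.43 = 968.2 m.

968.2 m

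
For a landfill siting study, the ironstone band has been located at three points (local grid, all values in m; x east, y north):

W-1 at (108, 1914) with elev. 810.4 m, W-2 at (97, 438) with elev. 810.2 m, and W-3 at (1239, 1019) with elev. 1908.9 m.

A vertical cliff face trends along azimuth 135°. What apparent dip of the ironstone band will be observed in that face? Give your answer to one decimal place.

Let the plane be z = a·x + b·y + c.
W-2−W-1: −11a − 1476b = −0.2;  W-3−W-1: 1131a − 895b = 1098.5.
Solving gives a = 0.96568, b = −0.00706.
Unit vector along 135° is (sin 135°, cos 135°) = (0.7071, -0.7071).
Slope in that direction = a·(0.7071) + b·(-0.7071) = 0.68783.
Apparent dip = arctan|0.68783| = 34.5° (true dip is 44.0°, so apparent ≤ true as expected).

34.5°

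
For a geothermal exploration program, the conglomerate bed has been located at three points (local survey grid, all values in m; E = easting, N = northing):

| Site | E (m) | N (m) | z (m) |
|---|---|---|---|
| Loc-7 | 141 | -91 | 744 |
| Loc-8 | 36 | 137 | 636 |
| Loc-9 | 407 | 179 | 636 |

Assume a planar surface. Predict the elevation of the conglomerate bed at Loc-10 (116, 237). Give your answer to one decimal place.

Two edge vectors: Loc-7→Loc-8 = (-105, 228, -108), Loc-7→Loc-9 = (266, 270, -108).
Normal n = (Loc-7→Loc-8) × (Loc-7→Loc-9) = (4536, -40068, -88998).
So ∂z/∂E = −n_x/n_z = 0.05097 and ∂z/∂N = −n_y/n_z = −0.45021.
Intercept c from Loc-7: 744 − 7.19 − 40.97 = 695.84.
At (116, 237): z = 5.9 − 106.7 + 695.84 = 595.1 m.

595.1 m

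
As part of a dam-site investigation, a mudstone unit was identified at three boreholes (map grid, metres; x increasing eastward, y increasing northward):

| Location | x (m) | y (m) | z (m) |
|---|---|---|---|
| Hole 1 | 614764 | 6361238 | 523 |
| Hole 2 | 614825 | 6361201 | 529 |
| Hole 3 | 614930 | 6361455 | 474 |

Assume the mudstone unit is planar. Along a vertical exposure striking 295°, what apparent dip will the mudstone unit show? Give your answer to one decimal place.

3.6°

Two edge vectors: Hole 1→Hole 2 = (61, -37, 6), Hole 1→Hole 3 = (166, 217, -49).
Normal n = (Hole 1→Hole 2) × (Hole 1→Hole 3) = (511, 3985, 19379).
So ∂z/∂x = −n_x/n_z = −0.02637 and ∂z/∂y = −n_y/n_z = −0.20563.
Unit vector along 295° is (sin 295°, cos 295°) = (-0.9063, 0.4226).
Slope in that direction = a·(-0.9063) + b·(0.4226) = −0.06301.
Apparent dip = arctan|0.06301| = 3.6° (true dip is 11.7°, so apparent ≤ true as expected).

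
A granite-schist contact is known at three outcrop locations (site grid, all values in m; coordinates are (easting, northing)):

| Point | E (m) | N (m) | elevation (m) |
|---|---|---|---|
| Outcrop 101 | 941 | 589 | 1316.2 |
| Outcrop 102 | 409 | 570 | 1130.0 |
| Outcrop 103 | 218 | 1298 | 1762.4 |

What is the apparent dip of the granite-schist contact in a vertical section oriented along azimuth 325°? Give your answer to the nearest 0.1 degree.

Two edge vectors: Outcrop 101→Outcrop 102 = (-532, -19, -186.2), Outcrop 101→Outcrop 103 = (-723, 709, 446.2).
Normal n = (Outcrop 101→Outcrop 102) × (Outcrop 101→Outcrop 103) = (123538, 372001, -390925).
So ∂z/∂E = −n_x/n_z = 0.31601 and ∂z/∂N = −n_y/n_z = 0.95159.
Unit vector along 325° is (sin 325°, cos 325°) = (-0.5736, 0.8192).
Slope in that direction = a·(-0.5736) + b·(0.8192) = 0.59824.
Apparent dip = arctan|0.59824| = 30.9° (true dip is 45.1°, so apparent ≤ true as expected).

30.9°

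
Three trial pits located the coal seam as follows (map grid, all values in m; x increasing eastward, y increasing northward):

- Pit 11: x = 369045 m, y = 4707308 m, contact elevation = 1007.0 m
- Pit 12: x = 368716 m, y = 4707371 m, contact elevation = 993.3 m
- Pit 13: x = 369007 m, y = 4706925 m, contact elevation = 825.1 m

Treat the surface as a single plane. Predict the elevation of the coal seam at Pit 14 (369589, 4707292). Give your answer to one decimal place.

Two edge vectors: Pit 11→Pit 12 = (-329, 63, -13.7), Pit 11→Pit 13 = (-38, -383, -181.9).
Normal n = (Pit 11→Pit 12) × (Pit 11→Pit 13) = (-16706.8, -59324.5, 128401).
So ∂z/∂x = −n_x/n_z = 0.130114251 and ∂z/∂y = −n_y/n_z = 0.462025218.
Intercept c from Pit 11: 1007 − 48018.01 − 2174895.00 = −2221906.02.
At (369589, 4707292): z = 48088.8 + 2174887.6 − 2221906.02 = 1070.4 m.

1070.4 m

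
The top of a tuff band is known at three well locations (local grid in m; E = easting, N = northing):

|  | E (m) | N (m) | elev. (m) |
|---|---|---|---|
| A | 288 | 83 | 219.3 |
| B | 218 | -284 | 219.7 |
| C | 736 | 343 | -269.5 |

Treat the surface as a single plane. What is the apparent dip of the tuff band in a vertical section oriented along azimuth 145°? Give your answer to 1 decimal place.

41.8°

Let the plane be z = a·E + b·N + c.
B−A: −70a − 367b = 0.4;  C−A: 448a + 260b = −488.8.
Solving gives a = −1.22617, b = 0.23278.
Unit vector along 145° is (sin 145°, cos 145°) = (0.5736, -0.8192).
Slope in that direction = a·(0.5736) + b·(-0.8192) = −0.89399.
Apparent dip = arctan|0.89399| = 41.8° (true dip is 51.3°, so apparent ≤ true as expected).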